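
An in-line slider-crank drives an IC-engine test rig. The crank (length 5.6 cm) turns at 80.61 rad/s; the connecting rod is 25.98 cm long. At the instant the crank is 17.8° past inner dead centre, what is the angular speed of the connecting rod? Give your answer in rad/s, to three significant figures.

ω = 80.61 rad/s
The rod makes angle φ with the slider axis where L sinφ = r sinθ; differentiating, L cosφ·φ̇ = r ω cosθ.
L cosφ = √(L² − r² sin²θ) = 0.25924 m.
|ω_rod| = r ω |cosθ| / √(L² − r² sin²θ) = 0.056·80.61·0.95213/0.25924 = 16.58 rad/s.

16.6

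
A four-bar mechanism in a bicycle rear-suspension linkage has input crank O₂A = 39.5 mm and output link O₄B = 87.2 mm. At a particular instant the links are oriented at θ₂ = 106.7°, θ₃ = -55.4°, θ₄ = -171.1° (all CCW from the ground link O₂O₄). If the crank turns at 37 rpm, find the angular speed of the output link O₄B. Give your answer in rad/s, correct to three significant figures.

ω₂ = 3.875 rad/s (from 37 rpm).
Differentiating the loop-closure r₂e^{iθ₂}+r₃e^{iθ₃}=r₁+r₄e^{iθ₄} gives r₂ω₂e^{iθ₂}+r₃ω₃e^{iθ₃}=r₄ω₄e^{iθ₄}.
Eliminating the other unknown: ω₄ = r₂ω₂ sin(θ₂−θ₃) / [r₄ sin(θ₄−θ₃)].
Numerator sine = +0.30736; denominator sine = -0.90108.
Result = 0.0395·3.875·(+0.30736) / (0.0872·(-0.90108)) = -0.59868 rad/s; magnitude 0.59868 rad/s.

0.599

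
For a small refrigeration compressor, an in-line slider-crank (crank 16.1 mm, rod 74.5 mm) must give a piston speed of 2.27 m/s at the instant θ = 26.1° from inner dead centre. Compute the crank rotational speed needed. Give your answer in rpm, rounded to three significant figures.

2560

For an in-line slider-crank, |v_piston| = rω|sinθ|·[1 + r cosθ/√(L² − r² sin²θ)].
With r = 0.0161 m, L = 0.0745 m, θ = 26.1°: the bracketed kinematic factor |dx/dθ| = 0.0084639 m.
ω = v/|dx/dθ| = 2.27/0.0084639 = 268.2 rad/s.
N = 60ω/(2π) = 2561.1 rpm.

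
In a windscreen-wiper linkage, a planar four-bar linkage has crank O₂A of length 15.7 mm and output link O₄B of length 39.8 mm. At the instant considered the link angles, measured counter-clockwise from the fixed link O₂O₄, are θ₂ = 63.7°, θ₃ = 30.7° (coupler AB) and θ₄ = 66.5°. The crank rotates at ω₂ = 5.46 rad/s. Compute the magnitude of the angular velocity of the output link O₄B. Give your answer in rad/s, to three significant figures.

ω₂ = 5.46 rad/s
Differentiating the loop-closure r₂e^{iθ₂}+r₃e^{iθ₃}=r₁+r₄e^{iθ₄} gives r₂ω₂e^{iθ₂}+r₃ω₃e^{iθ₃}=r₄ω₄e^{iθ₄}.
Eliminating the other unknown: ω₄ = r₂ω₂ sin(θ₂−θ₃) / [r₄ sin(θ₄−θ₃)].
Numerator sine = +0.54464; denominator sine = +0.58496.
Result = 0.0157·5.46·(+0.54464) / (0.0398·(+0.58496)) = +2.0054 rad/s; magnitude 2.0054 rad/s.

2.01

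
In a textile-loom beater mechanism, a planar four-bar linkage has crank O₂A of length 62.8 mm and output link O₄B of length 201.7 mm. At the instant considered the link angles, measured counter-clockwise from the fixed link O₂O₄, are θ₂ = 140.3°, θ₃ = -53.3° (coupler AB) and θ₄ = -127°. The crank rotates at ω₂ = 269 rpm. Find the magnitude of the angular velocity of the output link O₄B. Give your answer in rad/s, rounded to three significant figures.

ω₂ = 28.17 rad/s (from 269 rpm).
Differentiating the loop-closure r₂e^{iθ₂}+r₃e^{iθ₃}=r₁+r₄e^{iθ₄} gives r₂ω₂e^{iθ₂}+r₃ω₃e^{iθ₃}=r₄ω₄e^{iθ₄}.
Eliminating the other unknown: ω₄ = r₂ω₂ sin(θ₂−θ₃) / [r₄ sin(θ₄−θ₃)].
Numerator sine = -0.23514; denominator sine = -0.95981.
Result = 0.0628·28.17·(-0.23514) / (0.2017·(-0.95981)) = +2.1487 rad/s; magnitude 2.1487 rad/s.

2.15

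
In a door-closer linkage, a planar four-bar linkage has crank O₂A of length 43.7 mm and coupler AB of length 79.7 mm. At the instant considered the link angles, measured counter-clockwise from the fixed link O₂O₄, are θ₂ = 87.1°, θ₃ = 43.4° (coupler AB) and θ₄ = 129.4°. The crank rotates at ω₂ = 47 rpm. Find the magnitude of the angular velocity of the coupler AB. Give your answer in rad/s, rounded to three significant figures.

1.82

ω₂ = 4.922 rad/s (from 47 rpm).
Differentiating the loop-closure r₂e^{iθ₂}+r₃e^{iθ₃}=r₁+r₄e^{iθ₄} gives r₂ω₂e^{iθ₂}+r₃ω₃e^{iθ₃}=r₄ω₄e^{iθ₄}.
Eliminating the other unknown: ω₃ = r₂ω₂ sin(θ₄−θ₂) / [r₃ sin(θ₃−θ₄)].
Numerator sine = +0.67301; denominator sine = -0.99756.
Result = 0.0437·4.922·(+0.67301) / (0.0797·(-0.99756)) = -1.8207 rad/s; magnitude 1.8207 rad/s.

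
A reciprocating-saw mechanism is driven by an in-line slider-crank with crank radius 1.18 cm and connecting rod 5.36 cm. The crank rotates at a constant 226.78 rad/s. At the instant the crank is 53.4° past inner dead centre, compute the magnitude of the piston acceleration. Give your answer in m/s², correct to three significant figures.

ω = 226.8 rad/s
x(θ) = r cosθ + √(L² − r² sin²θ); with ω constant, a = ω²·d²x/dθ².
d²x/dθ² = −r cosθ − r²(cos2θ)/√u − r⁴ sin²2θ/(4u^{3/2}),  u = L² − r² sin²θ = 0.00278322 m².
Substituting r = 0.0118 m, L = 0.0536 m, θ = 53.4°: d²x/dθ² = -0.0063029 m.
a = ω²·d²x/dθ² = (226.8)²·(-0.0063029) = -324.15 m/s²;  |a| = 324.15 m/s².

324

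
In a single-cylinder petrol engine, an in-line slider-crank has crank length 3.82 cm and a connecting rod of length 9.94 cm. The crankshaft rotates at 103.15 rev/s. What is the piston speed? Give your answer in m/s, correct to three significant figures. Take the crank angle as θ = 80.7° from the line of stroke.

26.1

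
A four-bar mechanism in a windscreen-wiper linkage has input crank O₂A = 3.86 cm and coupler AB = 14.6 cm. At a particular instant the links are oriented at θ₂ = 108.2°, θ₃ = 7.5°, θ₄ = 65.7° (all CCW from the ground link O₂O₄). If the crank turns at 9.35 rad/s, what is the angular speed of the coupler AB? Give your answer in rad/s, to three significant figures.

1.97

ω₂ = 9.35 rad/s
Differentiating the loop-closure r₂e^{iθ₂}+r₃e^{iθ₃}=r₁+r₄e^{iθ₄} gives r₂ω₂e^{iθ₂}+r₃ω₃e^{iθ₃}=r₄ω₄e^{iθ₄}.
Eliminating the other unknown: ω₃ = r₂ω₂ sin(θ₄−θ₂) / [r₃ sin(θ₃−θ₄)].
Numerator sine = -0.67559; denominator sine = -0.84989.
Result = 0.0386·9.35·(-0.67559) / (0.146·(-0.84989)) = +1.965 rad/s; magnitude 1.965 rad/s.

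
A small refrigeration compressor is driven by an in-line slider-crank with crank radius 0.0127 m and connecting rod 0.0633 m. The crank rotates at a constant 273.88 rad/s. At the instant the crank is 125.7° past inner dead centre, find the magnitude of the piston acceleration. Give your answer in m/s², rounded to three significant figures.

616

ω = 273.9 rad/s
x(θ) = r cosθ + √(L² − r² sin²θ); with ω constant, a = ω²·d²x/dθ².
d²x/dθ² = −r cosθ − r²(cos2θ)/√u − r⁴ sin²2θ/(4u^{3/2}),  u = L² − r² sin²θ = 0.00390052 m².
Substituting r = 0.0127 m, L = 0.0633 m, θ = 125.7°: d²x/dθ² = +0.0082107 m.
a = ω²·d²x/dθ² = (273.9)²·(+0.0082107) = +615.89 m/s²;  |a| = 615.89 m/s².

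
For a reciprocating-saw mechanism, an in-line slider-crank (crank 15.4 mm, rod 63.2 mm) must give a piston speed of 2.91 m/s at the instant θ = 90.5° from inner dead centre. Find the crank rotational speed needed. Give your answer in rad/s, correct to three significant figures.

189

For an in-line slider-crank, |v_piston| = rω|sinθ|·[1 + r cosθ/√(L² − r² sin²θ)].
With r = 0.0154 m, L = 0.0632 m, θ = 90.5°: the bracketed kinematic factor |dx/dθ| = 0.015366 m.
ω = v/|dx/dθ| = 2.91/0.015366 = 189.38 rad/s.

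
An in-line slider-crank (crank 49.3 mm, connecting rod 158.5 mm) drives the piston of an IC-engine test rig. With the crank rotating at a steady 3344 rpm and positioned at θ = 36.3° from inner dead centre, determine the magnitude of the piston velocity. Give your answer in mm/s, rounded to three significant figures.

ω = 2π·3344/60 = 350.2 rad/s
For an in-line slider-crank, x = r cosθ + √(L² − r² sin²θ), so v = −rω sinθ·[1 + r cosθ/√(L² − r² sin²θ)].
With r = 0.0493 m, L = 0.1585 m, θ = 36.3°: √(L² − r² sin²θ) = 0.15579 m.
v = −0.0493·350.2·0.59201·[1 + 0.0493·0.80593/0.15579] = -12.827 m/s.
|v| = 12.827 m/s = 12827 mm/s.

12800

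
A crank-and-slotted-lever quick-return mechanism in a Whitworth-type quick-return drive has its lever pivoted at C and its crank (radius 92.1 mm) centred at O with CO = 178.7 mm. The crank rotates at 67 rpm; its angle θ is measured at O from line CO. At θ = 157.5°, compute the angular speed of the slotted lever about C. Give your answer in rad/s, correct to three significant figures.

ω = 7.016 rad/s (from 67 rpm).
Crank pin A relative to C: A = (d + r cosθ, r sinθ); lever angle φ = atan2(r sinθ, d + r cosθ).
Differentiating tanφ: φ̇ = rω(d cosθ + r)/(d² + r² + 2dr cosθ).
d² + r² + 2dr cosθ = |CA|² = 0.0100052 m²;  d cosθ + r = -0.072997 m.
|ω_lever| = |0.0921·7.016·-0.072997| / 0.0100052 = 4.7146 rad/s.

4.71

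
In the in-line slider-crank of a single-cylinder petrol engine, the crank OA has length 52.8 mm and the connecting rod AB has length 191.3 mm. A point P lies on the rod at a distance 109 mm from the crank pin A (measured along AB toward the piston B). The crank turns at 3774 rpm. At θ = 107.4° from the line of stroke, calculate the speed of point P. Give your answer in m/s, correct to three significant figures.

ω = 395.2 rad/s.  Crank-pin speed |V_A| = rω = 20.867 m/s, perpendicular to OA.
Rod angle: sinφ = −(r/L) sinθ ⇒ φ = -15.270°; ω_rod = −rω cosθ/√(L²−r²sin²θ) = +33.814 rad/s.
V_P = V_A + ω_rod × AP, with AP = 0.109 m along the rod.
Components: V_Px = −rω sinθ − a·ω_rod·sinφ = -18.942 m/s;  V_Py = rω cosθ + a·ω_rod·cosφ = -2.6846 m/s.
|V_P| = √(V_Px² + V_Py²) = 19.131 m/s.

19.1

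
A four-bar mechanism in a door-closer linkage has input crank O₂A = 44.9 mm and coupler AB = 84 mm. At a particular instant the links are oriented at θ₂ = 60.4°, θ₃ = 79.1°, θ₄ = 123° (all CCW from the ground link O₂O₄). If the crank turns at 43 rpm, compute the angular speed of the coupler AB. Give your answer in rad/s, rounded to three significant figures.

ω₂ = 4.503 rad/s (from 43 rpm).
Differentiating the loop-closure r₂e^{iθ₂}+r₃e^{iθ₃}=r₁+r₄e^{iθ₄} gives r₂ω₂e^{iθ₂}+r₃ω₃e^{iθ₃}=r₄ω₄e^{iθ₄}.
Eliminating the other unknown: ω₃ = r₂ω₂ sin(θ₄−θ₂) / [r₃ sin(θ₃−θ₄)].
Numerator sine = +0.88782; denominator sine = -0.69340.
Result = 0.0449·4.503·(+0.88782) / (0.084·(-0.69340)) = -3.0818 rad/s; magnitude 3.0818 rad/s.

3.08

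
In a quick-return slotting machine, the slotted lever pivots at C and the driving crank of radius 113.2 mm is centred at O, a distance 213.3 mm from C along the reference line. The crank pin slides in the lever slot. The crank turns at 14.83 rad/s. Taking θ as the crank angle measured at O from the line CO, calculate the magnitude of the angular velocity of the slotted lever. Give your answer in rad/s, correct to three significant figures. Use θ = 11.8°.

ω = 14.83 rad/s
Crank pin A relative to C: A = (d + r cosθ, r sinθ); lever angle φ = atan2(r sinθ, d + r cosθ).
Differentiating tanφ: φ̇ = rω(d cosθ + r)/(d² + r² + 2dr cosθ).
d² + r² + 2dr cosθ = |CA|² = 0.105582 m²;  d cosθ + r = +0.32199 m.
|ω_lever| = |0.1132·14.83·+0.32199| / 0.105582 = 5.1197 rad/s.

5.12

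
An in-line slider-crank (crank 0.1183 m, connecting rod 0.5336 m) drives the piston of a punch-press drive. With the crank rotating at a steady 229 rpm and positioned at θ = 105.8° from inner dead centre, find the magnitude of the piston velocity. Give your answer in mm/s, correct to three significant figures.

ω = 2π·229/60 = 23.98 rad/s
For an in-line slider-crank, x = r cosθ + √(L² − r² sin²θ), so v = −rω sinθ·[1 + r cosθ/√(L² − r² sin²θ)].
With r = 0.1183 m, L = 0.5336 m, θ = 105.8°: √(L² − r² sin²θ) = 0.52132 m.
v = −0.1183·23.98·0.96222·[1 + 0.1183·-0.27228/0.52132] = -2.5611 m/s.
|v| = 2.5611 m/s = 2561.1 mm/s.

2560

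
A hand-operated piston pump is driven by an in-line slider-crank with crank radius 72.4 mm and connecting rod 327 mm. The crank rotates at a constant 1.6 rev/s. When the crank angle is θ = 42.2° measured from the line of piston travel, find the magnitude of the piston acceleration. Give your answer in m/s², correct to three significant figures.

5.60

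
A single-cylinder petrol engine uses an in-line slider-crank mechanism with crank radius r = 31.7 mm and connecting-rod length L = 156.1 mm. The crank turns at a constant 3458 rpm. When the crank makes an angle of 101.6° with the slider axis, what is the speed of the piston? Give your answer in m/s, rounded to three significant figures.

ω = 2π·3458/60 = 362.1 rad/s
For an in-line slider-crank, x = r cosθ + √(L² − r² sin²θ), so v = −rω sinθ·[1 + r cosθ/√(L² − r² sin²θ)].
With r = 0.0317 m, L = 0.1561 m, θ = 101.6°: √(L² − r² sin²θ) = 0.15298 m.
v = −0.0317·362.1·0.97958·[1 + 0.0317·-0.20108/0.15298] = -10.776 m/s.
|v| = 10.776 m/s.

10.8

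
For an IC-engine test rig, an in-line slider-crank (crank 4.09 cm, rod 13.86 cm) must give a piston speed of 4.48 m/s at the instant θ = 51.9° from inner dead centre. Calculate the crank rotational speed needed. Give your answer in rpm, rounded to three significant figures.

For an in-line slider-crank, |v_piston| = rω|sinθ|·[1 + r cosθ/√(L² − r² sin²θ)].
With r = 0.0409 m, L = 0.1386 m, θ = 51.9°: the bracketed kinematic factor |dx/dθ| = 0.038211 m.
ω = v/|dx/dθ| = 4.48/0.038211 = 117.24 rad/s.
N = 60ω/(2π) = 1119.6 rpm.

1120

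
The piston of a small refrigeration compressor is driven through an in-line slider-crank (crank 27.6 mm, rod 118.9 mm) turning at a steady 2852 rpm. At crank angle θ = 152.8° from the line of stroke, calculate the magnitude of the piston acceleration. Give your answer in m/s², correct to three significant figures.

1850

ω = 2π·2852/60 = 298.7 rad/s
x(θ) = r cosθ + √(L² − r² sin²θ); with ω constant, a = ω²·d²x/dθ².
d²x/dθ² = −r cosθ − r²(cos2θ)/√u − r⁴ sin²2θ/(4u^{3/2}),  u = L² − r² sin²θ = 0.013978 m².
Substituting r = 0.0276 m, L = 0.1189 m, θ = 152.8°: d²x/dθ² = +0.020739 m.
a = ω²·d²x/dθ² = (298.7)²·(+0.020739) = +1849.9 m/s²;  |a| = 1849.9 m/s².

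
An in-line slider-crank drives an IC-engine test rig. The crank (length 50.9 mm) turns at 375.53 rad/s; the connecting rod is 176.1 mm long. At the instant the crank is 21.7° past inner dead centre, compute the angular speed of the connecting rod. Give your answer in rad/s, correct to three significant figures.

101

ω = 375.5 rad/s
The rod makes angle φ with the slider axis where L sinφ = r sinθ; differentiating, L cosφ·φ̇ = r ω cosθ.
L cosφ = √(L² − r² sin²θ) = 0.17509 m.
|ω_rod| = r ω |cosθ| / √(L² − r² sin²θ) = 0.0509·375.5·0.92913/0.17509 = 101.43 rad/s.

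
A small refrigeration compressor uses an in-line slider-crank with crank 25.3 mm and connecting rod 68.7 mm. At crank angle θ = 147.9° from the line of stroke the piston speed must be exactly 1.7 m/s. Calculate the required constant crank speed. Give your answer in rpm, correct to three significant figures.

1770

For an in-line slider-crank, |v_piston| = rω|sinθ|·[1 + r cosθ/√(L² − r² sin²θ)].
With r = 0.0253 m, L = 0.0687 m, θ = 147.9°: the bracketed kinematic factor |dx/dθ| = 0.0091675 m.
ω = v/|dx/dθ| = 1.7/0.0091675 = 185.44 rad/s.
N = 60ω/(2π) = 1770.8 rpm.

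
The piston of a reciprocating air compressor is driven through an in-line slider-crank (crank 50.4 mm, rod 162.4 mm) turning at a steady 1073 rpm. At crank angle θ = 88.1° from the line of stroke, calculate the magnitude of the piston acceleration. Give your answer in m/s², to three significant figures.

ω = 2π·1073/60 = 112.4 rad/s
x(θ) = r cosθ + √(L² − r² sin²θ); with ω constant, a = ω²·d²x/dθ².
d²x/dθ² = −r cosθ − r²(cos2θ)/√u − r⁴ sin²2θ/(4u^{3/2}),  u = L² − r² sin²θ = 0.0238364 m².
Substituting r = 0.0504 m, L = 0.1624 m, θ = 88.1°: d²x/dθ² = +0.014744 m.
a = ω²·d²x/dθ² = (112.4)²·(+0.014744) = +186.15 m/s²;  |a| = 186.15 m/s².

186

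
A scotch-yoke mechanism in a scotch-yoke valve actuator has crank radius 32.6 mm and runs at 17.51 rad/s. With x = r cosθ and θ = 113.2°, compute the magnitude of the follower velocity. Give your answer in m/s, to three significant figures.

0.525

ω = 17.51 rad/s
x = r cosθ ⇒ ẋ = −rω sinθ.
|v| = rω|sinθ| = 0.0326·17.51·|sin 113.2°| = 0.52467 m/s.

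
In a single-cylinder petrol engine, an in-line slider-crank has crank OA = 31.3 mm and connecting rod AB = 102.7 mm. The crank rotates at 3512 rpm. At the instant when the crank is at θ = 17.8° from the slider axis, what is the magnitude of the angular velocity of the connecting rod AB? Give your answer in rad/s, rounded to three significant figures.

ω = 367.8 rad/s (converted from 3512 rpm).
The rod makes angle φ with the slider axis where L sinφ = r sinθ; differentiating, L cosφ·φ̇ = r ω cosθ.
L cosφ = √(L² − r² sin²θ) = 0.10225 m.
|ω_rod| = r ω |cosθ| / √(L² − r² sin²θ) = 0.0313·367.8·0.95213/0.10225 = 107.19 rad/s.

107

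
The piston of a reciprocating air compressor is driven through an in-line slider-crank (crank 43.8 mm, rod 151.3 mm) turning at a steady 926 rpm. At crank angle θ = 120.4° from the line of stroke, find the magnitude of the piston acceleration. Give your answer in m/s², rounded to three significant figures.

266

ω = 2π·926/60 = 96.97 rad/s
x(θ) = r cosθ + √(L² − r² sin²θ); with ω constant, a = ω²·d²x/dθ².
d²x/dθ² = −r cosθ − r²(cos2θ)/√u − r⁴ sin²2θ/(4u^{3/2}),  u = L² − r² sin²θ = 0.0214645 m².
Substituting r = 0.0438 m, L = 0.1513 m, θ = 120.4°: d²x/dθ² = +0.02833 m.
a = ω²·d²x/dθ² = (96.97)²·(+0.02833) = +266.39 m/s²;  |a| = 266.39 m/s².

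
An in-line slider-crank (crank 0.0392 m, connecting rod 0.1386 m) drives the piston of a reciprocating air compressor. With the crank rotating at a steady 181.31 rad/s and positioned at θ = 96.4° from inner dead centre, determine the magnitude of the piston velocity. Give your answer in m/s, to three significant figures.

ω = 181.3 rad/s
For an in-line slider-crank, x = r cosθ + √(L² − r² sin²θ), so v = −rω sinθ·[1 + r cosθ/√(L² − r² sin²θ)].
With r = 0.0392 m, L = 0.1386 m, θ = 96.4°: √(L² − r² sin²θ) = 0.13301 m.
v = −0.0392·181.3·0.99377·[1 + 0.0392·-0.11147/0.13301] = -6.831 m/s.
|v| = 6.831 m/s.

6.83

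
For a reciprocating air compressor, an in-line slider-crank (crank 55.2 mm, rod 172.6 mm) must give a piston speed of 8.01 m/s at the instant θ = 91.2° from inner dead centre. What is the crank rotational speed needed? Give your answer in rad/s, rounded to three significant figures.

146

For an in-line slider-crank, |v_piston| = rω|sinθ|·[1 + r cosθ/√(L² − r² sin²θ)].
With r = 0.0552 m, L = 0.1726 m, θ = 91.2°: the bracketed kinematic factor |dx/dθ| = 0.054798 m.
ω = v/|dx/dθ| = 8.01/0.054798 = 146.17 rad/s.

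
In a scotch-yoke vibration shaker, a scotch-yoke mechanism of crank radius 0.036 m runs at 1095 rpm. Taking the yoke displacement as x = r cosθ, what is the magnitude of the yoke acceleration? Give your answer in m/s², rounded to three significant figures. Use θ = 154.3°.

ω = 114.7 rad/s (from 1095 rpm).
x = r cosθ ⇒ ẍ = −rω² cosθ (ω constant).
|a| = rω²|cosθ| = 0.036·(114.7)²·|cos 154.3°| = 426.53 m/s².

427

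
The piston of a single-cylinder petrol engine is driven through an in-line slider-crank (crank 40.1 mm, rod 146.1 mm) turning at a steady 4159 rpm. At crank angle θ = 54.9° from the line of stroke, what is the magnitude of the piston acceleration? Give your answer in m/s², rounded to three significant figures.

ω = 2π·4159/60 = 435.5 rad/s
x(θ) = r cosθ + √(L² − r² sin²θ); with ω constant, a = ω²·d²x/dθ².
d²x/dθ² = −r cosθ − r²(cos2θ)/√u − r⁴ sin²2θ/(4u^{3/2}),  u = L² − r² sin²θ = 0.0202689 m².
Substituting r = 0.0401 m, L = 0.1461 m, θ = 54.9°: d²x/dθ² = -0.01943 m.
a = ω²·d²x/dθ² = (435.5)²·(-0.01943) = -3685.6 m/s²;  |a| = 3685.6 m/s².

3690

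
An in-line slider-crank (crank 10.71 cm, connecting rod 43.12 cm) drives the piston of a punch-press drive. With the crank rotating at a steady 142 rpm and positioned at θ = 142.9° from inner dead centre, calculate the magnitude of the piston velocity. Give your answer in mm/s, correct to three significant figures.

ω = 2π·142/60 = 14.87 rad/s
For an in-line slider-crank, x = r cosθ + √(L² − r² sin²θ), so v = −rω sinθ·[1 + r cosθ/√(L² − r² sin²θ)].
With r = 0.1071 m, L = 0.4312 m, θ = 142.9°: √(L² − r² sin²θ) = 0.42633 m.
v = −0.1071·14.87·0.60321·[1 + 0.1071·-0.79758/0.42633] = -0.76819 m/s.
|v| = 0.76819 m/s = 768.19 mm/s.

768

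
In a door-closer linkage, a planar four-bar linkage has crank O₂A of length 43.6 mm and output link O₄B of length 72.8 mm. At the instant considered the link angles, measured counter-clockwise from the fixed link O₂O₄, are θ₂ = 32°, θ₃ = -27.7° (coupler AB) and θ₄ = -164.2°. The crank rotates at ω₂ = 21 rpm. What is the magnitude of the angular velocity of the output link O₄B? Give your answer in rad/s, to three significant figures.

1.65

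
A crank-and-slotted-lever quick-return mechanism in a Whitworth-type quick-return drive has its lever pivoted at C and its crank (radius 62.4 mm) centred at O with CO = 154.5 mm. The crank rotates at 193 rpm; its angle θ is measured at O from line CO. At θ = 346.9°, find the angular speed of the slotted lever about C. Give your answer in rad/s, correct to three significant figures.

5.77

ω = 20.21 rad/s (from 193 rpm).
Crank pin A relative to C: A = (d + r cosθ, r sinθ); lever angle φ = atan2(r sinθ, d + r cosθ).
Differentiating tanφ: φ̇ = rω(d cosθ + r)/(d² + r² + 2dr cosθ).
d² + r² + 2dr cosθ = |CA|² = 0.0465438 m²;  d cosθ + r = +0.21288 m.
|ω_lever| = |0.0624·20.21·+0.21288| / 0.0465438 = 5.7682 rad/s.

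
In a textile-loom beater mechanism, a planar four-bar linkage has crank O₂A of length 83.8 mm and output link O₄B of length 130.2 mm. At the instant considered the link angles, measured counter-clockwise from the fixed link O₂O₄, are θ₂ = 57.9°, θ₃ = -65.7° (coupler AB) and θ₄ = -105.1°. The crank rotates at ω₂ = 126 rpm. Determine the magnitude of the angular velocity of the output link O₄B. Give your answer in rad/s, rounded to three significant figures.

11.1

ω₂ = 13.19 rad/s (from 126 rpm).
Differentiating the loop-closure r₂e^{iθ₂}+r₃e^{iθ₃}=r₁+r₄e^{iθ₄} gives r₂ω₂e^{iθ₂}+r₃ω₃e^{iθ₃}=r₄ω₄e^{iθ₄}.
Eliminating the other unknown: ω₄ = r₂ω₂ sin(θ₂−θ₃) / [r₄ sin(θ₄−θ₃)].
Numerator sine = +0.83292; denominator sine = -0.63473.
Result = 0.0838·13.19·(+0.83292) / (0.1302·(-0.63473)) = -11.144 rad/s; magnitude 11.144 rad/s.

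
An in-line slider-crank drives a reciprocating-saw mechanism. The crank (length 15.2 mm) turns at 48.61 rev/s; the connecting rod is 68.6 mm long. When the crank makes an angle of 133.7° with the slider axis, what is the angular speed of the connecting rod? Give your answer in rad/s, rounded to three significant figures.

ω = 305.4 rad/s (converted from 48.61 rev/s).
The rod makes angle φ with the slider axis where L sinφ = r sinθ; differentiating, L cosφ·φ̇ = r ω cosθ.
L cosφ = √(L² − r² sin²θ) = 0.067714 m.
|ω_rod| = r ω |cosθ| / √(L² − r² sin²θ) = 0.0152·305.4·0.69088/0.067714 = 47.367 rad/s.

47.4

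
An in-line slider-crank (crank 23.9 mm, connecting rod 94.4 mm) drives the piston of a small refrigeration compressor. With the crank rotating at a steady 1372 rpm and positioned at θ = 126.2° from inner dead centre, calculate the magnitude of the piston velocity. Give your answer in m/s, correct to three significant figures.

ω = 2π·1372/60 = 143.7 rad/s
For an in-line slider-crank, x = r cosθ + √(L² − r² sin²θ), so v = −rω sinθ·[1 + r cosθ/√(L² − r² sin²θ)].
With r = 0.0239 m, L = 0.0944 m, θ = 126.2°: √(L² − r² sin²θ) = 0.092409 m.
v = −0.0239·143.7·0.80696·[1 + 0.0239·-0.59061/0.092409] = -2.3477 m/s.
|v| = 2.3477 m/s.

2.35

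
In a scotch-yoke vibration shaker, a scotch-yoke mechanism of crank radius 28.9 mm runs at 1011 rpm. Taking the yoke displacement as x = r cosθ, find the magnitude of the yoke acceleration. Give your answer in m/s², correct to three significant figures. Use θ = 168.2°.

ω = 105.9 rad/s (from 1011 rpm).
x = r cosθ ⇒ ẍ = −rω² cosθ (ω constant).
|a| = rω²|cosθ| = 0.0289·(105.9)²·|cos 168.2°| = 317.09 m/s².

317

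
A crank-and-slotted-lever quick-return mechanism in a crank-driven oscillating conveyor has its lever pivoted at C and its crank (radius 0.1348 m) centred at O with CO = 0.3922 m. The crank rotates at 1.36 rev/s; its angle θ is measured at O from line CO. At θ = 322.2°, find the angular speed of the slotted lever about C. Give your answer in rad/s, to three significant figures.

2.00

ω = 8.545 rad/s (from 1.36 rev/s).
Crank pin A relative to C: A = (d + r cosθ, r sinθ); lever angle φ = atan2(r sinθ, d + r cosθ).
Differentiating tanφ: φ̇ = rω(d cosθ + r)/(d² + r² + 2dr cosθ).
d² + r² + 2dr cosθ = |CA|² = 0.255541 m²;  d cosθ + r = +0.4447 m.
|ω_lever| = |0.1348·8.545·+0.4447| / 0.255541 = 2.0045 rad/s.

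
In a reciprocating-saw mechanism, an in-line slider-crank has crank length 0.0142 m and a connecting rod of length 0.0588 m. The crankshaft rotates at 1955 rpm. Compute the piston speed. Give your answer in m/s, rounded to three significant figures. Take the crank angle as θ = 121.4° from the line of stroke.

ω = 2π·1955/60 = 204.7 rad/s
For an in-line slider-crank, x = r cosθ + √(L² − r² sin²θ), so v = −rω sinθ·[1 + r cosθ/√(L² − r² sin²θ)].
With r = 0.0142 m, L = 0.0588 m, θ = 121.4°: √(L² − r² sin²θ) = 0.057537 m.
v = −0.0142·204.7·0.85355·[1 + 0.0142·-0.52101/0.057537] = -2.1623 m/s.
|v| = 2.1623 m/s.

2.16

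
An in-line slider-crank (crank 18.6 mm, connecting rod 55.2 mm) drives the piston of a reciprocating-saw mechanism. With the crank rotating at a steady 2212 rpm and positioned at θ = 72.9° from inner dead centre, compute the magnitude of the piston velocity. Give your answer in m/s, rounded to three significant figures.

ω = 2π·2212/60 = 231.6 rad/s
For an in-line slider-crank, x = r cosθ + √(L² − r² sin²θ), so v = −rω sinθ·[1 + r cosθ/√(L² − r² sin²θ)].
With r = 0.0186 m, L = 0.0552 m, θ = 72.9°: √(L² − r² sin²θ) = 0.052259 m.
v = −0.0186·231.6·0.95579·[1 + 0.0186·0.29404/0.052259] = -4.549 m/s.
|v| = 4.549 m/s.

4.55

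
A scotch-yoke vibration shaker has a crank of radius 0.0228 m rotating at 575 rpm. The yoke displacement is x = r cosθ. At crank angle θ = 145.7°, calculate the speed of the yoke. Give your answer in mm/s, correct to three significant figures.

774

ω = 60.21 rad/s (from 575 rpm).
x = r cosθ ⇒ ẋ = −rω sinθ.
|v| = rω|sinθ| = 0.0228·60.21·|sin 145.7°| = 0.77365 m/s = 773.65 mm/s.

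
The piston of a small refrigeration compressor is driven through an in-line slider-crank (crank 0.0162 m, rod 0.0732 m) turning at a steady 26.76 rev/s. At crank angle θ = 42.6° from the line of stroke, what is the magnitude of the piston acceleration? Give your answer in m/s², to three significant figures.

ω = 2π·26.8 = 168.1 rad/s
x(θ) = r cosθ + √(L² − r² sin²θ); with ω constant, a = ω²·d²x/dθ².
d²x/dθ² = −r cosθ − r²(cos2θ)/√u − r⁴ sin²2θ/(4u^{3/2}),  u = L² − r² sin²θ = 0.005238 m².
Substituting r = 0.0162 m, L = 0.0732 m, θ = 42.6°: d²x/dθ² = -0.012273 m.
a = ω²·d²x/dθ² = (168.1)²·(-0.012273) = -346.97 m/s²;  |a| = 346.97 m/s².

347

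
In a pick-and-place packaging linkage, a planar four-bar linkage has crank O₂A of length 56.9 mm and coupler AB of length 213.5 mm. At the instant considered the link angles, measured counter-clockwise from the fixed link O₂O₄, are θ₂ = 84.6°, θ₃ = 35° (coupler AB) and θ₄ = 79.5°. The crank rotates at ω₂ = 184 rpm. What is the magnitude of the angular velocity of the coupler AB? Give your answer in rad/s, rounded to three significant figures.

0.651

ω₂ = 19.27 rad/s (from 184 rpm).
Differentiating the loop-closure r₂e^{iθ₂}+r₃e^{iθ₃}=r₁+r₄e^{iθ₄} gives r₂ω₂e^{iθ₂}+r₃ω₃e^{iθ₃}=r₄ω₄e^{iθ₄}.
Eliminating the other unknown: ω₃ = r₂ω₂ sin(θ₄−θ₂) / [r₃ sin(θ₃−θ₄)].
Numerator sine = -0.08889; denominator sine = -0.70091.
Result = 0.0569·19.27·(-0.08889) / (0.2135·(-0.70091)) = +0.65129 rad/s; magnitude 0.65129 rad/s.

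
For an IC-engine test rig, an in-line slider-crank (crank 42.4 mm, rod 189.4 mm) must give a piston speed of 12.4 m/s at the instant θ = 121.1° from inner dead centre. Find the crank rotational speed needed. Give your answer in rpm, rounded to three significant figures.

For an in-line slider-crank, |v_piston| = rω|sinθ|·[1 + r cosθ/√(L² − r² sin²θ)].
With r = 0.0424 m, L = 0.1894 m, θ = 121.1°: the bracketed kinematic factor |dx/dθ| = 0.032028 m.
ω = v/|dx/dθ| = 12.4/0.032028 = 387.16 rad/s.
N = 60ω/(2π) = 3697.1 rpm.

3700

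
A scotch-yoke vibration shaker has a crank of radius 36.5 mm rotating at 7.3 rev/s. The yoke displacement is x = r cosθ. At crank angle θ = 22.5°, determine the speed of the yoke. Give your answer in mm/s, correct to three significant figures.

641

ω = 45.87 rad/s (from 7.3 rev/s).
x = r cosθ ⇒ ẋ = −rω sinθ.
|v| = rω|sinθ| = 0.0365·45.87·|sin 22.5°| = 0.64067 m/s = 640.67 mm/s.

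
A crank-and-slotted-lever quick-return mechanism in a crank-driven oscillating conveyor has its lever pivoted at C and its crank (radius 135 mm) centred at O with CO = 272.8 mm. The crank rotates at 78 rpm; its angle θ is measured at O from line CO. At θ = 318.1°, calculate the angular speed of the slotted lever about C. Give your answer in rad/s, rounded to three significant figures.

2.53

ω = 8.168 rad/s (from 78 rpm).
Crank pin A relative to C: A = (d + r cosθ, r sinθ); lever angle φ = atan2(r sinθ, d + r cosθ).
Differentiating tanφ: φ̇ = rω(d cosθ + r)/(d² + r² + 2dr cosθ).
d² + r² + 2dr cosθ = |CA|² = 0.147468 m²;  d cosθ + r = +0.33805 m.
|ω_lever| = |0.135·8.168·+0.33805| / 0.147468 = 2.5278 rad/s.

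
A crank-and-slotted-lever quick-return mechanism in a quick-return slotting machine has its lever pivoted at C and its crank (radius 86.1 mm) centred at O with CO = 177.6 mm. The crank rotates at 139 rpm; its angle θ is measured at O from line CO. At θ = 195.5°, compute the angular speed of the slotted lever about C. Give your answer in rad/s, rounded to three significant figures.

ω = 14.56 rad/s (from 139 rpm).
Crank pin A relative to C: A = (d + r cosθ, r sinθ); lever angle φ = atan2(r sinθ, d + r cosθ).
Differentiating tanφ: φ̇ = rω(d cosθ + r)/(d² + r² + 2dr cosθ).
d² + r² + 2dr cosθ = |CA|² = 0.00948453 m²;  d cosθ + r = -0.085041 m.
|ω_lever| = |0.0861·14.56·-0.085041| / 0.00948453 = 11.237 rad/s.

11.2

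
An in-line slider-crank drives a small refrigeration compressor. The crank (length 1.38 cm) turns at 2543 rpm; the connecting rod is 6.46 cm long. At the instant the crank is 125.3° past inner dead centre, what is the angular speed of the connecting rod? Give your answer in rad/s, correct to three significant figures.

ω = 266.3 rad/s (converted from 2543 rpm).
The rod makes angle φ with the slider axis where L sinφ = r sinθ; differentiating, L cosφ·φ̇ = r ω cosθ.
L cosφ = √(L² − r² sin²θ) = 0.063611 m.
|ω_rod| = r ω |cosθ| / √(L² − r² sin²θ) = 0.0138·266.3·0.57786/0.063611 = 33.385 rad/s.

33.4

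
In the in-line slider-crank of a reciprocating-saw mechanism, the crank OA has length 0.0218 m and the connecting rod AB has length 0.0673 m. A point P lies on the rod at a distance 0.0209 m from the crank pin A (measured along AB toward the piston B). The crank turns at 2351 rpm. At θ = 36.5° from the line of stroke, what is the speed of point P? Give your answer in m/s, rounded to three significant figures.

4.56

ω = 246.2 rad/s.  Crank-pin speed |V_A| = rω = 5.3671 m/s, perpendicular to OA.
Rod angle: sinφ = −(r/L) sinθ ⇒ φ = -11.109°; ω_rod = −rω cosθ/√(L²−r²sin²θ) = -65.331 rad/s.
V_P = V_A + ω_rod × AP, with AP = 0.0209 m along the rod.
Components: V_Px = −rω sinθ − a·ω_rod·sinφ = -3.4555 m/s;  V_Py = rω cosθ + a·ω_rod·cosφ = +2.9745 m/s.
|V_P| = √(V_Px² + V_Py²) = 4.5595 m/s.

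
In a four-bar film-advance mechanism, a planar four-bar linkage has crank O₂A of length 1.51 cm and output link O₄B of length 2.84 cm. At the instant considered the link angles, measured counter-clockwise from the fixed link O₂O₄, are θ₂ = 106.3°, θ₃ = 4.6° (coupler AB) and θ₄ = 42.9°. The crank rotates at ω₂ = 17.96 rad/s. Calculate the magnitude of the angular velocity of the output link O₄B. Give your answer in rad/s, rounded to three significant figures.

ω₂ = 17.96 rad/s
Differentiating the loop-closure r₂e^{iθ₂}+r₃e^{iθ₃}=r₁+r₄e^{iθ₄} gives r₂ω₂e^{iθ₂}+r₃ω₃e^{iθ₃}=r₄ω₄e^{iθ₄}.
Eliminating the other unknown: ω₄ = r₂ω₂ sin(θ₂−θ₃) / [r₄ sin(θ₄−θ₃)].
Numerator sine = +0.97922; denominator sine = +0.61978.
Result = 0.0151·17.96·(+0.97922) / (0.0284·(+0.61978)) = +15.087 rad/s; magnitude 15.087 rad/s.

15.1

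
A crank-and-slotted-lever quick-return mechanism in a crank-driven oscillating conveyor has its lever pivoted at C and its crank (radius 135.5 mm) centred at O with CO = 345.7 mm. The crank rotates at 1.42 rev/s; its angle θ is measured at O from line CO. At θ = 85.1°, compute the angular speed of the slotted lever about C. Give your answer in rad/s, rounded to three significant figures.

1.37

ω = 8.922 rad/s (from 1.42 rev/s).
Crank pin A relative to C: A = (d + r cosθ, r sinθ); lever angle φ = atan2(r sinθ, d + r cosθ).
Differentiating tanφ: φ̇ = rω(d cosθ + r)/(d² + r² + 2dr cosθ).
d² + r² + 2dr cosθ = |CA|² = 0.145871 m²;  d cosθ + r = +0.16503 m.
|ω_lever| = |0.1355·8.922·+0.16503| / 0.145871 = 1.3677 rad/s.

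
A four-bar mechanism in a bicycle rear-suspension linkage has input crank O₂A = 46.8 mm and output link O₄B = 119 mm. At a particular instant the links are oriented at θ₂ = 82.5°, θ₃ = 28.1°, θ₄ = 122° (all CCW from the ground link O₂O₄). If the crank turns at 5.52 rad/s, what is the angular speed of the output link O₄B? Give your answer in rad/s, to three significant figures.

1.77

ω₂ = 5.52 rad/s
Differentiating the loop-closure r₂e^{iθ₂}+r₃e^{iθ₃}=r₁+r₄e^{iθ₄} gives r₂ω₂e^{iθ₂}+r₃ω₃e^{iθ₃}=r₄ω₄e^{iθ₄}.
Eliminating the other unknown: ω₄ = r₂ω₂ sin(θ₂−θ₃) / [r₄ sin(θ₄−θ₃)].
Numerator sine = +0.81310; denominator sine = +0.99768.
Result = 0.0468·5.52·(+0.81310) / (0.119·(+0.99768)) = +1.7693 rad/s; magnitude 1.7693 rad/s.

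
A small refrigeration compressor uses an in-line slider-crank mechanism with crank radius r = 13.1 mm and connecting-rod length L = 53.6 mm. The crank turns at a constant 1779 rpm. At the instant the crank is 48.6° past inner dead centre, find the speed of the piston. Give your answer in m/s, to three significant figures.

2.13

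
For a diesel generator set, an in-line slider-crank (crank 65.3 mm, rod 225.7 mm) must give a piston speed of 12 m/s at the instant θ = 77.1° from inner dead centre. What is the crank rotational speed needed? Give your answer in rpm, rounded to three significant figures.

1690

For an in-line slider-crank, |v_piston| = rω|sinθ|·[1 + r cosθ/√(L² − r² sin²θ)].
With r = 0.0653 m, L = 0.2257 m, θ = 77.1°: the bracketed kinematic factor |dx/dθ| = 0.067937 m.
ω = v/|dx/dθ| = 12/0.067937 = 176.63 rad/s.
N = 60ω/(2π) = 1686.7 rpm.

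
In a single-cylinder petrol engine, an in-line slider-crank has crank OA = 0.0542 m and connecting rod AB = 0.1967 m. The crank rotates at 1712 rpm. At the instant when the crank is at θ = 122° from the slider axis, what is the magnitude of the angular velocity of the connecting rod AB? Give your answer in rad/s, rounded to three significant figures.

26.9

ω = 179.3 rad/s (converted from 1712 rpm).
The rod makes angle φ with the slider axis where L sinφ = r sinθ; differentiating, L cosφ·φ̇ = r ω cosθ.
L cosφ = √(L² − r² sin²θ) = 0.19125 m.
|ω_rod| = r ω |cosθ| / √(L² − r² sin²θ) = 0.0542·179.3·0.52992/0.19125 = 26.923 rad/s.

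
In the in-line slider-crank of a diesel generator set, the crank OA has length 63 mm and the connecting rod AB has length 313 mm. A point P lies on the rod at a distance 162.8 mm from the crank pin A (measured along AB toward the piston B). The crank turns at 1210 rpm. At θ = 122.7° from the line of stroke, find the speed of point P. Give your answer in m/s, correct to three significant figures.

6.66

ω = 126.7 rad/s.  Crank-pin speed |V_A| = rω = 7.9828 m/s, perpendicular to OA.
Rod angle: sinφ = −(r/L) sinθ ⇒ φ = -9.752°; ω_rod = −rω cosθ/√(L²−r²sin²θ) = +13.98 rad/s.
V_P = V_A + ω_rod × AP, with AP = 0.1628 m along the rod.
Components: V_Px = −rω sinθ − a·ω_rod·sinφ = -6.3321 m/s;  V_Py = rω cosθ + a·ω_rod·cosφ = -2.0695 m/s.
|V_P| = √(V_Px² + V_Py²) = 6.6617 m/s.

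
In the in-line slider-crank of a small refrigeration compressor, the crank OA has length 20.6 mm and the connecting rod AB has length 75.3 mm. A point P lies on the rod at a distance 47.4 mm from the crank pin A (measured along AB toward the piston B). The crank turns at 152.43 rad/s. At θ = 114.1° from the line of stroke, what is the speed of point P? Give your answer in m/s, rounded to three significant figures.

ω = 152.4 rad/s.  Crank-pin speed |V_A| = rω = 3.1401 m/s, perpendicular to OA.
Rod angle: sinφ = −(r/L) sinθ ⇒ φ = -14.461°; ω_rod = −rω cosθ/√(L²−r²sin²θ) = +17.585 rad/s.
V_P = V_A + ω_rod × AP, with AP = 0.0474 m along the rod.
Components: V_Px = −rω sinθ − a·ω_rod·sinφ = -2.6582 m/s;  V_Py = rω cosθ + a·ω_rod·cosφ = -0.47507 m/s.
|V_P| = √(V_Px² + V_Py²) = 2.7003 m/s.

2.70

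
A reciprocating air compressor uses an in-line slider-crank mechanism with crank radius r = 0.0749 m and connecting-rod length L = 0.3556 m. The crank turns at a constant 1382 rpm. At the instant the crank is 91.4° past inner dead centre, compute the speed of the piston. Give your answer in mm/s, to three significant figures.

10800

ω = 2π·1382/60 = 144.7 rad/s
For an in-line slider-crank, x = r cosθ + √(L² − r² sin²θ), so v = −rω sinθ·[1 + r cosθ/√(L² − r² sin²θ)].
With r = 0.0749 m, L = 0.3556 m, θ = 91.4°: √(L² − r² sin²θ) = 0.34763 m.
v = −0.0749·144.7·0.99970·[1 + 0.0749·-0.02443/0.34763] = -10.779 m/s.
|v| = 10.779 m/s = 10779 mm/s.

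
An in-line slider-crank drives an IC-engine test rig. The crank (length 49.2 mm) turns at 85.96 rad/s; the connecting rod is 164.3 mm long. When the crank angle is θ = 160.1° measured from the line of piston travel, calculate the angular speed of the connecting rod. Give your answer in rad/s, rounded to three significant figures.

24.3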